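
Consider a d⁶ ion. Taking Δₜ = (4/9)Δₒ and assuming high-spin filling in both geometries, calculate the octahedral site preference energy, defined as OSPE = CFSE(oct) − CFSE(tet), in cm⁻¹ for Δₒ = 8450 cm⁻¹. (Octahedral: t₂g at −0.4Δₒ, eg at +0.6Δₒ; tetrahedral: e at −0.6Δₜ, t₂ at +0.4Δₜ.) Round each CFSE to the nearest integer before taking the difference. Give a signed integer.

-1127

Octahedral (high-spin): t2g^4 e_g^2, CFSE = 4(−0.4) + 2(+0.6) = -0.4Δₒ = -0.4 × 8450 = -3380 cm⁻¹.
Tetrahedral: e^3 t2^3, CFSE = 3(−0.6) + 3(+0.4) = -0.6Δₜ = -0.6 × (4/9) × 8450 = -2253 cm⁻¹.
OSPE = -3380 − (-2253) = -1127 cm⁻¹.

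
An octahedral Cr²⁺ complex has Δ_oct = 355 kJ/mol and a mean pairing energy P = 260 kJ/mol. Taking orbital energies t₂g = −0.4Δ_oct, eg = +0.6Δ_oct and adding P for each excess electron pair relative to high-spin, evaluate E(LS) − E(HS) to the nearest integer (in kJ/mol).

Cr sits in group 6; removing 2 electrons leaves Cr²⁺ with 6 − 2 = 4 d electrons.
High-spin d⁴ fills as t₂g³ eg¹ with CFSE 3(−0.4) + 1(+0.6) = -0.6Δ_oct = -213 kJ/mol.
Low-spin: t₂g⁴ eg⁰, orbital CFSE = -1.6Δ_oct = -568 kJ/mol; plus 1 excess pair × P = +260 kJ/mol; total -308 kJ/mol.
Thus E(LS) − E(HS) = -95 kJ/mol.

-95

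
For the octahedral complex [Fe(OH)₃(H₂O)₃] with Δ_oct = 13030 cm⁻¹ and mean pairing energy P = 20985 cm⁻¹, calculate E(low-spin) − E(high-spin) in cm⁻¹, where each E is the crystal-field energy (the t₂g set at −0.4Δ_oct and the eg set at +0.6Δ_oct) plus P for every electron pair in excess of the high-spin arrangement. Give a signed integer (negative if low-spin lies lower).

15910

Ligand charges: 3×(-1) from OH⁻ and 3×(+0) from H₂O sum to -3; with overall charge +0, Fe is +3.
Group 8 minus oxidation state +3 gives a d⁵ configuration for Fe³⁺.
In the high-spin limit (t₂g³ eg²) the orbital term is 0.0Δ_oct = 0 cm⁻¹, with no excess pairing.
Low-spin: t₂g⁵ eg⁰, orbital CFSE = -2.0Δ_oct = -26060 cm⁻¹; plus 2 excess pairs × P = +41970 cm⁻¹; total 15910 cm⁻¹.
E(LS) − E(HS) = 15910 − (0) = 15910 cm⁻¹.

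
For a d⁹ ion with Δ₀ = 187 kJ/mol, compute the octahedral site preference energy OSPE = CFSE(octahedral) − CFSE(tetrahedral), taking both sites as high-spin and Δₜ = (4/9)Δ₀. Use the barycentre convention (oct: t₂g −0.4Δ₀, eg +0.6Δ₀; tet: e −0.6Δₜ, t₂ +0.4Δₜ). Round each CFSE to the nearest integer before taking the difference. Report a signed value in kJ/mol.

Octahedral (high-spin): t₂g⁶ eg³, CFSE = 6(−0.4) + 3(+0.6) = -0.6Δ₀ = -0.6 × 187 = -112 kJ/mol.
In a tetrahedral site the filling is e⁴ t₂⁵: CFSE(tet) = -0.4Δₜ = -0.4 × (4/9)(187) = -33 kJ/mol.
OSPE = -112 − (-33) = -79 kJ/mol.

-79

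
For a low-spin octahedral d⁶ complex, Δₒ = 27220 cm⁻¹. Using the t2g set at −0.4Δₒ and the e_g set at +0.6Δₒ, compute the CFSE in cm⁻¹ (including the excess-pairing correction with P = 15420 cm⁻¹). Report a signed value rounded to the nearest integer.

Configuration: t2g^6 e_g^0.
Orbital CFSE = 6(-0.4) + 0(0.6) = -2.4Δₒ = -2.4 × 27220 = -65328 cm⁻¹.
High-spin d⁶ would be t2g^4 e_g^2 with 1 pair; low-spin has 3, so 2 excess pairs cost +2P = +30840 cm⁻¹.
Net CFSE = -65328 + 30840 = -34488 cm⁻¹.

-34488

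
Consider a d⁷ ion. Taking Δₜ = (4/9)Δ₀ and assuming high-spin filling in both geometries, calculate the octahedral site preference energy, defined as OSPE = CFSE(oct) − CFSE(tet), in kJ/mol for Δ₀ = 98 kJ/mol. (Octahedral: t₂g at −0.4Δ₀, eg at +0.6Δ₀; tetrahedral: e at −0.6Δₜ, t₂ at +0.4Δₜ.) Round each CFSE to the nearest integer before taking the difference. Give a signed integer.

-26

In an octahedral site d⁷ (HS) is t₂g⁵ eg², giving CFSE(oct) = -0.8Δ₀ = -78 kJ/mol.
In a tetrahedral site the filling is e⁴ t₂³: CFSE(tet) = -1.2Δₜ = -1.2 × (4/9)(98) = -52 kJ/mol.
OSPE = CFSE(oct) − CFSE(tet) = -78 − (-52) = -26 kJ/mol.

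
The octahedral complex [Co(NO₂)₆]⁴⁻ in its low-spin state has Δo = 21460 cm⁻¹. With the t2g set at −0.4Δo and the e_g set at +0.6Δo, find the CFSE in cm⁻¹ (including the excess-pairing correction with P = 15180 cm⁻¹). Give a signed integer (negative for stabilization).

-23448

Each NO₂⁻ contributes -1; 6 × (-1) = -6. With overall charge -4, Co is in the +2 oxidation state.
Group 9 minus oxidation state +2 gives a d⁷ configuration for Co²⁺.
Electron filling gives t2g^6 e_g^1.
CFSE(orbital) = 6×(-0.4Δo) + 1×(0.6Δo) = -1.8Δo; with Δo = 21460 cm⁻¹ that is -38628 cm⁻¹.
Pairing penalty: 3 pairs vs 2 in the high-spin reference → 1 extra × P = 15180 cm⁻¹.
Combining: -38628 + 15180 = -23448 cm⁻¹.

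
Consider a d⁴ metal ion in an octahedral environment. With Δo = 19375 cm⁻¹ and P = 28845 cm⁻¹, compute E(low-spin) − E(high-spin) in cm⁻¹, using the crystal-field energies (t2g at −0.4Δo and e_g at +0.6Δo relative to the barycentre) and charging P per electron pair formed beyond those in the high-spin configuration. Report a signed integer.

In the high-spin limit (t2g^3 e_g^1) the orbital term is -0.6Δo = -11625 cm⁻¹, with no excess pairing.
Low-spin t2g^4 e_g^0 gives -1.6Δo = -31000 cm⁻¹, but forming 1 extra pair costs 1P = 28845 cm⁻¹, so E(LS) = -31000 + 28845 = -2155 cm⁻¹.
Thus E(LS) − E(HS) = 9470 cm⁻¹.

9470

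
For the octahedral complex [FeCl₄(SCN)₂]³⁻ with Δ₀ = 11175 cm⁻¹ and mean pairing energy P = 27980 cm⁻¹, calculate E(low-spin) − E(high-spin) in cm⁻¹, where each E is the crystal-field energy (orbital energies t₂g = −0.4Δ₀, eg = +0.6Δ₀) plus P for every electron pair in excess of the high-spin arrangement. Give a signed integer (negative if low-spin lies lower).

33610

Ligand charges: 4×(-1) from Cl⁻ and 2×(-1) from SCN⁻ sum to -6; with overall charge -3, Fe is +3.
Fe sits in group 8; removing 3 electrons leaves Fe³⁺ with 8 − 3 = 5 d electrons.
In the high-spin limit (t₂g³ eg²) the orbital term is 0.0Δ₀ = 0 cm⁻¹, with no excess pairing.
For low-spin the configuration is t₂g⁵ eg⁰: orbital energy -2.0 × 11175 = -22350 cm⁻¹, and 2 additional pairs relative to high-spin add 55960 cm⁻¹, giving 33610 cm⁻¹.
Thus E(LS) − E(HS) = 33610 cm⁻¹.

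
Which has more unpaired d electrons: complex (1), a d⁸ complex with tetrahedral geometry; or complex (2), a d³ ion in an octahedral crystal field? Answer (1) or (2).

(2)

(1): Tetrahedral splitting is small, so the complex is high-spin; e⁴ t₂⁴ → 2 unpaired.
(2): t₂g³ eg⁰ → 3 unpaired.
So (2) has more unpaired electrons.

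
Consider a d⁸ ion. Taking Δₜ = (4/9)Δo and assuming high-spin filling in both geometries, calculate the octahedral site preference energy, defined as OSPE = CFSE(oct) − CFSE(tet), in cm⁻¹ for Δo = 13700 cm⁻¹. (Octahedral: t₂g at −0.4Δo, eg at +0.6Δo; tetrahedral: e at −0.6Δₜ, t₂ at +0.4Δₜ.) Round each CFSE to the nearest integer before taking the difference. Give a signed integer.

Octahedral (high-spin): t2g^6 e_g^2, CFSE = 6(−0.4) + 2(+0.6) = -1.2Δo = -1.2 × 13700 = -16440 cm⁻¹.
In a tetrahedral site the filling is e^4 t2^4: CFSE(tet) = -0.8Δₜ = -0.8 × (4/9)(13700) = -4871 cm⁻¹.
OSPE = CFSE(oct) − CFSE(tet) = -16440 − (-4871) = -11569 cm⁻¹.

-11569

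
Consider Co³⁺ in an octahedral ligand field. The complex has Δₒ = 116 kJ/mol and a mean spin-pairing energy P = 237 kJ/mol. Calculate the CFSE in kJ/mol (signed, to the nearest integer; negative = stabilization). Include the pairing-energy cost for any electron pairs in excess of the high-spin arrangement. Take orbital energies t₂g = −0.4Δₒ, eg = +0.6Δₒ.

-46

Co sits in group 9; removing 3 electrons leaves Co³⁺ with 9 − 3 = 6 d electrons.
Since Δₒ = 116 kJ/mol < P = 237 kJ/mol, the complex adopts the high-spin configuration.
Filling d⁶ accordingly: t₂g⁴ eg².
Orbital CFSE = -0.4Δₒ = -0.4 × 116 = -46 kJ/mol.
High-spin has no excess pairs, so no pairing correction applies.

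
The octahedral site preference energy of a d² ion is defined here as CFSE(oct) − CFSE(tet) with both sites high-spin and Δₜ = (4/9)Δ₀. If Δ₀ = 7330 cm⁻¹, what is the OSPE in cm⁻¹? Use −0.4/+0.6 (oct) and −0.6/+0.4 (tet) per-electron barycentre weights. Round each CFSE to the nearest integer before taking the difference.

-1955

In an octahedral site d² (HS) is t₂g² eg⁰, giving CFSE(oct) = -0.8Δ₀ = -5864 cm⁻¹.
Tetrahedral e² t₂⁰ gives -1.2Δₜ = -1.2 × (4/9) × 7330 = -3909 cm⁻¹.
Subtracting, OSPE = -5864 − (-3909) = -1955 cm⁻¹.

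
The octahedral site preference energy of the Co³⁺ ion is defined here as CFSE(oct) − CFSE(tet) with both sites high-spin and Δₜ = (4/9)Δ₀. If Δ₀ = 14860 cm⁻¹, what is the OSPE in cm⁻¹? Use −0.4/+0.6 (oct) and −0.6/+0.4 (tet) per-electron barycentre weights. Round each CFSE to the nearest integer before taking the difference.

-1981

Co³⁺: group 9, so d-count = 9 − 3 = 6.
In an octahedral site d⁶ (HS) is t₂g⁴ eg², giving CFSE(oct) = -0.4Δ₀ = -5944 cm⁻¹.
In a tetrahedral site the filling is e³ t₂³: CFSE(tet) = -0.6Δₜ = -0.6 × (4/9)(14860) = -3963 cm⁻¹.
OSPE = -5944 − (-3963) = -1981 cm⁻¹.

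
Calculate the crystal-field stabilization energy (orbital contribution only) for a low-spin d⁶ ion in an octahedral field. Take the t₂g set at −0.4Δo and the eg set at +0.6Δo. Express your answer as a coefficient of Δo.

-2.4 Δo

Configuration: t₂g⁶ eg⁰.
CFSE = 6(-0.4Δo) + 0(0.6Δo) = -2.4Δo + 0.0Δo = -2.4Δo.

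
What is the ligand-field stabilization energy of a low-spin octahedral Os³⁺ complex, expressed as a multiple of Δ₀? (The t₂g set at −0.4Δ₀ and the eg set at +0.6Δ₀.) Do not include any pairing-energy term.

Os is in group 8, so Os³⁺ is d⁵ (8 − 3 = 5).
Configuration: t₂g⁵ eg⁰.
CFSE = 5(-0.4Δ₀) + 0(0.6Δ₀) = -2.0Δ₀ + 0.0Δ₀ = -2.0Δ₀.

-2.0 Δ₀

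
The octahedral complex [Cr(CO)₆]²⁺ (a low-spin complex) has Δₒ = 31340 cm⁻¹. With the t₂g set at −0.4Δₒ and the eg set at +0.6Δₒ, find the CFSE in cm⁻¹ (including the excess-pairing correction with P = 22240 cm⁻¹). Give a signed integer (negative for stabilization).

CO is neutral, so the +2 overall charge sits on Cr: oxidation state +2.
Group 6 minus oxidation state +2 gives a d⁴ configuration for Cr²⁺.
The d⁴ electrons fill as t₂g⁴ eg⁰.
Orbital CFSE = 4(-0.4) + 0(0.6) = -1.6Δₒ = -1.6 × 31340 = -50144 cm⁻¹.
High-spin d⁴ would be t₂g³ eg¹ with 0 pairs; low-spin has 1, so 1 excess pair costs +1P = +22240 cm⁻¹.
Net CFSE = -50144 + 22240 = -27904 cm⁻¹.

-27904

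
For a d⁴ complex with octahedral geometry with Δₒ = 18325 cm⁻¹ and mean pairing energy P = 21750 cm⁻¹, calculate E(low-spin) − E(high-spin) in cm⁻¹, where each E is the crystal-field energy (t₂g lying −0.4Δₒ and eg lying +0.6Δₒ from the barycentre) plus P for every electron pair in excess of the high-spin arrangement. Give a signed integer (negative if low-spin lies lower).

In the high-spin limit (t₂g³ eg¹) the orbital term is -0.6Δₒ = -10995 cm⁻¹, with no excess pairing.
Low-spin: t₂g⁴ eg⁰, orbital CFSE = -1.6Δₒ = -29320 cm⁻¹; plus 1 excess pair × P = +21750 cm⁻¹; total -7570 cm⁻¹.
Thus E(LS) − E(HS) = 3425 cm⁻¹.

3425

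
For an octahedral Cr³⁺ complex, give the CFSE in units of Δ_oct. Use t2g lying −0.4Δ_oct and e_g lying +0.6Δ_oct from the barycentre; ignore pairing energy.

-1.2 Δ_oct

Group 6 minus oxidation state +3 gives a d³ configuration for Cr³⁺.
Configuration: t2g^3 e_g^0.
CFSE = 3(-0.4Δ_oct) + 0(0.6Δ_oct) = -1.2Δ_oct + 0.0Δ_oct = -1.2Δ_oct.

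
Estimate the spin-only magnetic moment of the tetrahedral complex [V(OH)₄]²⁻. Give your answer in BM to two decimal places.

Each OH⁻ contributes -1; 4 × (-1) = -4. With overall charge -2, V is in the +2 oxidation state.
Group 5 minus oxidation state +2 gives a d³ configuration for V²⁺.
Tetrahedral fields are weak (Δₜ ≈ 4/9 Δₒ), so electrons fill high-spin.
Configuration: e^2 t2^1 → 3 unpaired electrons.
μ(spin-only) = √[3(3+2)] = √15 ≈ 3.87 BM.

3.87 BM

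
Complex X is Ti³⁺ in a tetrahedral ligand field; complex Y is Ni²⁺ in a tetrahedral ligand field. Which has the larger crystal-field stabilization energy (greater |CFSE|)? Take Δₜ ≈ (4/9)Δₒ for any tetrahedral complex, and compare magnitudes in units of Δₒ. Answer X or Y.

X: Ti³⁺: group 4, so d-count = 4 − 3 = 1; With tetrahedral geometry the complex is necessarily high-spin; e¹ t₂⁰, CFSE = -0.6Δₜ ≈ -0.27Δₒ.
Y: Ni²⁺: group 10, so d-count = 10 − 2 = 8; With tetrahedral geometry the complex is necessarily high-spin; e⁴ t₂⁴, CFSE = -0.8Δₜ ≈ -0.36Δₒ.
So Y has the larger |CFSE|.

Y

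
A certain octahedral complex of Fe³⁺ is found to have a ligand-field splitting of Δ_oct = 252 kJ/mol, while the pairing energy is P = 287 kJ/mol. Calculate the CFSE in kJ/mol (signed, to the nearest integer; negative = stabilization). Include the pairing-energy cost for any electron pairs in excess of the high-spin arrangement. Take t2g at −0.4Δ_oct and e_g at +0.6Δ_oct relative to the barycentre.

0

Fe³⁺: group 8, so d-count = 8 − 3 = 5.
With Δ_oct < P the complex is high-spin.
That gives t2g^3 e_g^2.
Orbital CFSE = 0.0Δ_oct = 0.0 × 252 = 0 kJ/mol.
High-spin has no excess pairs, so no pairing correction applies.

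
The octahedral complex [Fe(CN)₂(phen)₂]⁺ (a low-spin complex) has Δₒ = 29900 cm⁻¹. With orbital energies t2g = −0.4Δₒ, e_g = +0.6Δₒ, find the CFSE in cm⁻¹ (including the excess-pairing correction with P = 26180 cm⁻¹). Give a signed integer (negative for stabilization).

Ligand charges: 2×(-1) from CN⁻ and 2×(+0) from phen sum to -2; with overall charge +1, Fe is +3.
Fe is in group 8, so Fe³⁺ is d⁵ (8 − 3 = 5).
The d⁵ electrons fill as t2g^5 e_g^0.
The orbital stabilization is -2.0Δₒ = -2.0 × 29900 = -59800 cm⁻¹.
Relative to high-spin t2g^3 e_g^2 (0 paired), the low-spin configuration has 2 additional pairs, contributing +2 × 26180 = +52360 cm⁻¹.
Overall CFSE = -59800 + 52360 = -7440 cm⁻¹.

-7440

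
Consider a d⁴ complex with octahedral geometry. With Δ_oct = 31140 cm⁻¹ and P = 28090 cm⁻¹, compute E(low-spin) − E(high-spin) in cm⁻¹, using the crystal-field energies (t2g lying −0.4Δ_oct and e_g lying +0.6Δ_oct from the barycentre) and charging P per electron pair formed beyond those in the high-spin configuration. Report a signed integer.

High-spin: t2g^3 e_g^1, CFSE = -0.6Δ_oct = -18684 cm⁻¹.
Low-spin: t2g^4 e_g^0, orbital CFSE = -1.6Δ_oct = -49824 cm⁻¹; plus 1 excess pair × P = +28090 cm⁻¹; total -21734 cm⁻¹.
The difference is -21734 − (-18684) = -3050 cm⁻¹, so low-spin lies lower.

-3050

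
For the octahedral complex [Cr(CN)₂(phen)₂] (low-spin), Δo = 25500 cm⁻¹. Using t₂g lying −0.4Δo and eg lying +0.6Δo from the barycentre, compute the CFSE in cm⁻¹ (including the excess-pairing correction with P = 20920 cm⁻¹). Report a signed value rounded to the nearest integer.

Ligand charges: 2×(-1) from CN⁻ and 2×(+0) from phen sum to -2; with overall charge +0, Cr is +2.
Cr²⁺: group 6, so d-count = 6 − 2 = 4.
Electron filling gives t₂g⁴ eg⁰.
The orbital stabilization is -1.6Δo = -1.6 × 25500 = -40800 cm⁻¹.
Pairing penalty: 1 pair vs 0 in the high-spin reference → 1 extra × P = 20920 cm⁻¹.
Net CFSE = -40800 + 20920 = -19880 cm⁻¹.

-19880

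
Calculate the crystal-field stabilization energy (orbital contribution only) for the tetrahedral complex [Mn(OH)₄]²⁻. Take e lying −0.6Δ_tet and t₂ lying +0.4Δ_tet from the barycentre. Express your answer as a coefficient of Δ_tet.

Each OH⁻ contributes -1; 4 × (-1) = -4. With overall charge -2, Mn is in the +2 oxidation state.
Group 7 minus oxidation state +2 gives a d⁵ configuration for Mn²⁺.
Tetrahedral splitting is small, so the complex is high-spin.
Configuration: e² t₂³.
CFSE = 2(-0.6Δ_tet) + 3(0.4Δ_tet) = -1.2Δ_tet + 1.2Δ_tet = 0.0Δ_tet.

0.0 Δ_tet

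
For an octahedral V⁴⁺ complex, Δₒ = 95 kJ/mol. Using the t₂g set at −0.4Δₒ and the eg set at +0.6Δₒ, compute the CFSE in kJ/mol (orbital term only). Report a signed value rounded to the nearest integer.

V is in group 5, so V⁴⁺ is d¹ (5 − 4 = 1).
The d¹ electrons fill as t₂g¹ eg⁰.
The orbital stabilization is -0.4Δₒ = -0.4 × 95 = -38 kJ/mol.

-38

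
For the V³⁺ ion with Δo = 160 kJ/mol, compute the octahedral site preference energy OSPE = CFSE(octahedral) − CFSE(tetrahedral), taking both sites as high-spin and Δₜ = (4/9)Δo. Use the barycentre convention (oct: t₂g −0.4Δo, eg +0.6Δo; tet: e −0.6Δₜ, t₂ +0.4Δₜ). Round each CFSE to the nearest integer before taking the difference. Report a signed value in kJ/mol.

V³⁺: group 5, so d-count = 5 − 3 = 2.
Octahedral high-spin t₂g² eg⁰: CFSE = -0.8 × 160 = -128 kJ/mol.
Tetrahedral: e² t₂⁰, CFSE = 2(−0.6) + 0(+0.4) = -1.2Δₜ = -1.2 × (4/9) × 160 = -85 kJ/mol.
Subtracting, OSPE = -128 − (-85) = -43 kJ/mol.

-43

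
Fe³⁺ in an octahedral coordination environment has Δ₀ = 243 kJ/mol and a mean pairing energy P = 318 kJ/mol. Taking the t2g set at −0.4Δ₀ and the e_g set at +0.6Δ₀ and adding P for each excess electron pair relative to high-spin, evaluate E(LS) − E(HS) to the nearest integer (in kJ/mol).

150

Fe is in group 8, so Fe³⁺ is d⁵ (8 − 3 = 5).
High-spin: t2g^3 e_g^2, CFSE = 0.0Δ₀ = 0 kJ/mol.
Low-spin t2g^5 e_g^0 gives -2.0Δ₀ = -486 kJ/mol, but forming 2 extra pairs costs 2P = 636 kJ/mol, so E(LS) = -486 + 636 = 150 kJ/mol.
The difference is 150 − (0) = 150 kJ/mol, so high-spin lies lower.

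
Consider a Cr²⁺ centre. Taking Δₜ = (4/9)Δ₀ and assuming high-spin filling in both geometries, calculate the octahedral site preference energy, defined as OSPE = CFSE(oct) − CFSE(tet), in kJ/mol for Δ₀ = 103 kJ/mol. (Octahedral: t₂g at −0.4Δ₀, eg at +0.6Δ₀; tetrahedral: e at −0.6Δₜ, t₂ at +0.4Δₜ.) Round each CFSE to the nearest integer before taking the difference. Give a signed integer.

-44

Cr sits in group 6; removing 2 electrons leaves Cr²⁺ with 6 − 2 = 4 d electrons.
Octahedral (high-spin): t2g^3 e_g^1, CFSE = 3(−0.4) + 1(+0.6) = -0.6Δ₀ = -0.6 × 103 = -62 kJ/mol.
Tetrahedral e^2 t2^2 gives -0.4Δₜ = -0.4 × (4/9) × 103 = -18 kJ/mol.
OSPE = CFSE(oct) − CFSE(tet) = -62 − (-18) = -44 kJ/mol.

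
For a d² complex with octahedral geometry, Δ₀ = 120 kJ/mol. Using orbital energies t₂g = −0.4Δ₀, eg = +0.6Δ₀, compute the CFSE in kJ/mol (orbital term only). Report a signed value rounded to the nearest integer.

For octahedral d² the high- and low-spin configurations coincide.
Electron filling gives t₂g² eg⁰.
The orbital stabilization is -0.8Δ₀ = -0.8 × 120 = -96 kJ/mol.

-96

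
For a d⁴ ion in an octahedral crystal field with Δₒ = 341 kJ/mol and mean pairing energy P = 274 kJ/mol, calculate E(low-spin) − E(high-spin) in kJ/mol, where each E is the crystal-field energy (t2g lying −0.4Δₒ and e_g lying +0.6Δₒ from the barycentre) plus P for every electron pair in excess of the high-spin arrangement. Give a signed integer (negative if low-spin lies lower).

High-spin d⁴ fills as t2g^3 e_g^1 with CFSE 3(−0.4) + 1(+0.6) = -0.6Δₒ = -205 kJ/mol.
Low-spin: t2g^4 e_g^0, orbital CFSE = -1.6Δₒ = -546 kJ/mol; plus 1 excess pair × P = +274 kJ/mol; total -272 kJ/mol.
Thus E(LS) − E(HS) = -67 kJ/mol.

-67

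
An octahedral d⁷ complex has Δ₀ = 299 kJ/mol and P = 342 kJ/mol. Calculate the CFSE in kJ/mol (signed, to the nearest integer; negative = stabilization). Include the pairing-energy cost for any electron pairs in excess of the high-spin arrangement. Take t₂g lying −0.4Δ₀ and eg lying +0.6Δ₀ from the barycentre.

-239

Since Δ₀ = 299 kJ/mol < P = 342 kJ/mol, the complex adopts the high-spin configuration.
Configuration: t₂g⁵ eg².
Orbital CFSE = -0.8Δ₀ = -0.8 × 299 = -239 kJ/mol.
High-spin has no excess pairs, so no pairing correction applies.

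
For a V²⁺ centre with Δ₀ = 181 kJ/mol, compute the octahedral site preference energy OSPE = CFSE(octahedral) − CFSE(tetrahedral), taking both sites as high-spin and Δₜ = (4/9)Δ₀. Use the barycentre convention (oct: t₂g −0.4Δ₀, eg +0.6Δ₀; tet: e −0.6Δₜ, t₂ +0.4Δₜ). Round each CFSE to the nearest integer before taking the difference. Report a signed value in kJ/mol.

-153

Group 5 minus oxidation state +2 gives a d³ configuration for V²⁺.
Octahedral (high-spin): t2g^3 e_g^0, CFSE = 3(−0.4) + 0(+0.6) = -1.2Δ₀ = -1.2 × 181 = -217 kJ/mol.
Tetrahedral e^2 t2^1 gives -0.8Δₜ = -0.8 × (4/9) × 181 = -64 kJ/mol.
OSPE = CFSE(oct) − CFSE(tet) = -217 − (-64) = -153 kJ/mol.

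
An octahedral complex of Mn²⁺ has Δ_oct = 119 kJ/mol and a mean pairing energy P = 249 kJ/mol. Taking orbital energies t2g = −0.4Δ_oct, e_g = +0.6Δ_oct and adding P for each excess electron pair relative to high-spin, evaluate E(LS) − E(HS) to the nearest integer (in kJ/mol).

260

Mn sits in group 7; removing 2 electrons leaves Mn²⁺ with 7 − 2 = 5 d electrons.
High-spin: t2g^3 e_g^2, CFSE = 0.0Δ_oct = 0 kJ/mol.
For low-spin the configuration is t2g^5 e_g^0: orbital energy -2.0 × 119 = -238 kJ/mol, and 2 additional pairs relative to high-spin add 498 kJ/mol, giving 260 kJ/mol.
E(LS) − E(HS) = 260 − (0) = 260 kJ/mol.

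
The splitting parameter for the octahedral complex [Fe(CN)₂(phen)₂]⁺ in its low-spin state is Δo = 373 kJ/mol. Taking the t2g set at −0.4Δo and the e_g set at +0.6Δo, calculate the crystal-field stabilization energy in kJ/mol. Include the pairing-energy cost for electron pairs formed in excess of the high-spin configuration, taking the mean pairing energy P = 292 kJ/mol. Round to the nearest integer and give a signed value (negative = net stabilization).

-162

Ligand charges: 2×(-1) from CN⁻ and 2×(+0) from phen sum to -2; with overall charge +1, Fe is +3.
Fe is in group 8, so Fe³⁺ is d⁵ (8 − 3 = 5).
Electron filling gives t2g^5 e_g^0.
Orbital CFSE = 5(-0.4) + 0(0.6) = -2.0Δo = -2.0 × 373 = -746 kJ/mol.
High-spin d⁵ would be t2g^3 e_g^2 with 0 pairs; low-spin has 2, so 2 excess pairs cost +2P = +584 kJ/mol.
Net CFSE = -746 + 584 = -162 kJ/mol.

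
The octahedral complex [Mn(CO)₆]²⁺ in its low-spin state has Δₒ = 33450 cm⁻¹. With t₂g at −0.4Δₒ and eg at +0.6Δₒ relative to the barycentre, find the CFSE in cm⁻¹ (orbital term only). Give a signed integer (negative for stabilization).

-66900

CO is neutral, so the +2 overall charge sits on Mn: oxidation state +2.
Mn sits in group 7; removing 2 electrons leaves Mn²⁺ with 7 − 2 = 5 d electrons.
Electron filling gives t₂g⁵ eg⁰.
CFSE(orbital) = 5×(-0.4Δₒ) + 0×(0.6Δₒ) = -2.0Δₒ; with Δₒ = 33450 cm⁻¹ that is -66900 cm⁻¹.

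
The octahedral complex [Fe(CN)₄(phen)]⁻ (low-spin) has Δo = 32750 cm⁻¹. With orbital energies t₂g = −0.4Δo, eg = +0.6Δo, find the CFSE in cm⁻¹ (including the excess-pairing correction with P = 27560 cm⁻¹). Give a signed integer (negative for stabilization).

-10380

Ligand charges: 4×(-1) from CN⁻ and 1×(+0) from phen sum to -4; with overall charge -1, Fe is +3.
Fe sits in group 8; removing 3 electrons leaves Fe³⁺ with 8 − 3 = 5 d electrons.
Electron filling gives t₂g⁵ eg⁰.
The orbital stabilization is -2.0Δo = -2.0 × 32750 = -65500 cm⁻¹.
High-spin d⁵ would be t₂g³ eg² with 0 pairs; low-spin has 2, so 2 excess pairs cost +2P = +55120 cm⁻¹.
Combining: -65500 + 55120 = -10380 cm⁻¹.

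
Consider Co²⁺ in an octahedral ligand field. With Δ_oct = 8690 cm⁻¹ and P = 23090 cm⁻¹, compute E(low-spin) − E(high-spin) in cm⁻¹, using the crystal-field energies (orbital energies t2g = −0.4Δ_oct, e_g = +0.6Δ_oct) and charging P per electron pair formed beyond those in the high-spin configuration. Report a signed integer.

14400

Group 9 minus oxidation state +2 gives a d⁷ configuration for Co²⁺.
High-spin d⁷ fills as t2g^5 e_g^2 with CFSE 5(−0.4) + 2(+0.6) = -0.8Δ_oct = -6952 cm⁻¹.
Low-spin: t2g^6 e_g^1, orbital CFSE = -1.8Δ_oct = -15642 cm⁻¹; plus 1 excess pair × P = +23090 cm⁻¹; total 7448 cm⁻¹.
E(LS) − E(HS) = 7448 − (-6952) = 14400 cm⁻¹.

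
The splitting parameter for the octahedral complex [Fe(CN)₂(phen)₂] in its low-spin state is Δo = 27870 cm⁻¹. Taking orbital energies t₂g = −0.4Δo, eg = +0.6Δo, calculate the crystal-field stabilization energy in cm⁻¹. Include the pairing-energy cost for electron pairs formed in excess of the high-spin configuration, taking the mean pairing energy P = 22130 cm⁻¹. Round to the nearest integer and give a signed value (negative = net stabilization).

-22628

Ligand charges: 2×(-1) from CN⁻ and 2×(+0) from phen sum to -2; with overall charge +0, Fe is +2.
Fe is in group 8, so Fe²⁺ is d⁶ (8 − 2 = 6).
The d⁶ electrons fill as t₂g⁶ eg⁰.
The orbital stabilization is -2.4Δo = -2.4 × 27870 = -66888 cm⁻¹.
High-spin d⁶ would be t₂g⁴ eg² with 1 pair; low-spin has 3, so 2 excess pairs cost +2P = +44260 cm⁻¹.
Combining: -66888 + 44260 = -22628 cm⁻¹.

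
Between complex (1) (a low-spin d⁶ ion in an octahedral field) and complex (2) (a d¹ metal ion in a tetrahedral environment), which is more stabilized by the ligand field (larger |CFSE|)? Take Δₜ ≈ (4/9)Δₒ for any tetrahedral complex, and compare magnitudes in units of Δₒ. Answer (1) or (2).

(1)

(1): t₂g⁶ eg⁰, CFSE = -2.4Δₒ.
(2): Tetrahedral fields are weak (Δₜ ≈ 4/9 Δₒ), so electrons fill high-spin; e¹ t₂⁰, CFSE = -0.6Δₜ ≈ -0.27Δₒ.
So (1) has the larger |CFSE|.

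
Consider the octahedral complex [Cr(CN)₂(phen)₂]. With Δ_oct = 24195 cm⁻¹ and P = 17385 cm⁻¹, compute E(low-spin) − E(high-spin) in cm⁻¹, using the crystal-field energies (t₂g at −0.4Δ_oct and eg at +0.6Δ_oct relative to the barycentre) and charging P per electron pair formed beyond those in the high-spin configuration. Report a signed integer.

-6810

Ligand charges: 2×(-1) from CN⁻ and 2×(+0) from phen sum to -2; with overall charge +0, Cr is +2.
Group 6 minus oxidation state +2 gives a d⁴ configuration for Cr²⁺.
High-spin d⁴ fills as t₂g³ eg¹ with CFSE 3(−0.4) + 1(+0.6) = -0.6Δ_oct = -14517 cm⁻¹.
For low-spin the configuration is t₂g⁴ eg⁰: orbital energy -1.6 × 24195 = -38712 cm⁻¹, and 1 additional pair relative to high-spin adds 17385 cm⁻¹, giving -21327 cm⁻¹.
The difference is -21327 − (-14517) = -6810 cm⁻¹, so low-spin lies lower.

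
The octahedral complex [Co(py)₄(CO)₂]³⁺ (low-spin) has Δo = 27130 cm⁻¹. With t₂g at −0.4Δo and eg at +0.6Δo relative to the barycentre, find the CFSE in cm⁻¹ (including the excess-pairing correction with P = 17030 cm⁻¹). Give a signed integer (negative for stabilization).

-31052

Ligand charges: 4×(+0) from py and 2×(+0) from CO sum to +0; with overall charge +3, Co is +3.
Group 9 minus oxidation state +3 gives a d⁶ configuration for Co³⁺.
Configuration: t₂g⁶ eg⁰.
Orbital CFSE = 6(-0.4) + 0(0.6) = -2.4Δo = -2.4 × 27130 = -65112 cm⁻¹.
Pairing penalty: 3 pairs vs 1 in the high-spin reference → 2 extra × P = 34060 cm⁻¹.
Overall CFSE = -65112 + 34060 = -31052 cm⁻¹.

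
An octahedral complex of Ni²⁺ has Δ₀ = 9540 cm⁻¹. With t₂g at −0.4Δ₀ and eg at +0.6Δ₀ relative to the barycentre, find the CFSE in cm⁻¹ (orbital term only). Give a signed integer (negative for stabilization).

Ni is in group 10, so Ni²⁺ is d⁸ (10 − 2 = 8).
The d⁸ electrons fill as t₂g⁶ eg².
The orbital stabilization is -1.2Δ₀ = -1.2 × 9540 = -11448 cm⁻¹.

-11448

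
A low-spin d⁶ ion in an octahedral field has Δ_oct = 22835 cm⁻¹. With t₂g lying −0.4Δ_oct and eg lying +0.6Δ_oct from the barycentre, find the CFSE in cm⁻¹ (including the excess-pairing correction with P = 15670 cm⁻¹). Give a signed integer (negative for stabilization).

The d⁶ electrons fill as t₂g⁶ eg⁰.
Orbital CFSE = 6(-0.4) + 0(0.6) = -2.4Δ_oct = -2.4 × 22835 = -54804 cm⁻¹.
Pairing penalty: 3 pairs vs 1 in the high-spin reference → 2 extra × P = 31340 cm⁻¹.
Net CFSE = -54804 + 31340 = -23464 cm⁻¹.

-23464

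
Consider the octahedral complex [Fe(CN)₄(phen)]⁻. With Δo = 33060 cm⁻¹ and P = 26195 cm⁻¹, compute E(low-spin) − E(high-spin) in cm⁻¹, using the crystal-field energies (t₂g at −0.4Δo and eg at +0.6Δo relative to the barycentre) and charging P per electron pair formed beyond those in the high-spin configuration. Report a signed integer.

-13730

Ligand charges: 4×(-1) from CN⁻ and 1×(+0) from phen sum to -4; with overall charge -1, Fe is +3.
Fe³⁺: group 8, so d-count = 8 − 3 = 5.
High-spin: t₂g³ eg², CFSE = 0.0Δo = 0 cm⁻¹.
Low-spin t₂g⁵ eg⁰ gives -2.0Δo = -66120 cm⁻¹, but forming 2 extra pairs costs 2P = 52390 cm⁻¹, so E(LS) = -66120 + 52390 = -13730 cm⁻¹.
E(LS) − E(HS) = -13730 − (0) = -13730 cm⁻¹.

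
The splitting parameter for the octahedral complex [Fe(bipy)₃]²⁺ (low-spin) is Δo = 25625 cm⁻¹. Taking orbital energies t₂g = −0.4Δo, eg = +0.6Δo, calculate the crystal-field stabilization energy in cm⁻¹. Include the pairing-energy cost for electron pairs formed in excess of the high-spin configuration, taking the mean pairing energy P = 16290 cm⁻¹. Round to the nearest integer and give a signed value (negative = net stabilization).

bipy is neutral, so the +2 overall charge sits on Fe: oxidation state +2.
Group 8 minus oxidation state +2 gives a d⁶ configuration for Fe²⁺.
Electron filling gives t₂g⁶ eg⁰.
CFSE(orbital) = 6×(-0.4Δo) + 0×(0.6Δo) = -2.4Δo; with Δo = 25625 cm⁻¹ that is -61500 cm⁻¹.
Pairing penalty: 3 pairs vs 1 in the high-spin reference → 2 extra × P = 32580 cm⁻¹.
Overall CFSE = -61500 + 32580 = -28920 cm⁻¹.

-28920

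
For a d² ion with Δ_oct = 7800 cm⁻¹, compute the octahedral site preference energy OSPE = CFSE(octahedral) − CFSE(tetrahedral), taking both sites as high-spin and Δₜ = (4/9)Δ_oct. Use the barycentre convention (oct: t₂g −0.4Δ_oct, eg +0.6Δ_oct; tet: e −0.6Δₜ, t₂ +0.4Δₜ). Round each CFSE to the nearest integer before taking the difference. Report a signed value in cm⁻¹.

In an octahedral site d² (HS) is t2g^2 e_g^0, giving CFSE(oct) = -0.8Δ_oct = -6240 cm⁻¹.
In a tetrahedral site the filling is e^2 t2^0: CFSE(tet) = -1.2Δₜ = -1.2 × (4/9)(7800) = -4160 cm⁻¹.
OSPE = -6240 − (-4160) = -2080 cm⁻¹.

-2080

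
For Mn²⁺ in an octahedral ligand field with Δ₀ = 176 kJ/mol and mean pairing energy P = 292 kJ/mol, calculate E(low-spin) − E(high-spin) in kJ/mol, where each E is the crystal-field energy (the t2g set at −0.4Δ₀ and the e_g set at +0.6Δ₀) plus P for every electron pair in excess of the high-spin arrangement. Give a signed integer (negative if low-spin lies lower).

232

Mn is in group 7, so Mn²⁺ is d⁵ (7 − 2 = 5).
High-spin: t2g^3 e_g^2, CFSE = 0.0Δ₀ = 0 kJ/mol.
For low-spin the configuration is t2g^5 e_g^0: orbital energy -2.0 × 176 = -352 kJ/mol, and 2 additional pairs relative to high-spin add 584 kJ/mol, giving 232 kJ/mol.
The difference is 232 − (0) = 232 kJ/mol, so high-spin lies lower.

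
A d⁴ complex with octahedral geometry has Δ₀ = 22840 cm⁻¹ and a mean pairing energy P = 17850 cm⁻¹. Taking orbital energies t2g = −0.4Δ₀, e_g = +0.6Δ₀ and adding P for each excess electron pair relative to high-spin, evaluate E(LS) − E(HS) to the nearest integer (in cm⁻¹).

High-spin d⁴ fills as t2g^3 e_g^1 with CFSE 3(−0.4) + 1(+0.6) = -0.6Δ₀ = -13704 cm⁻¹.
Low-spin: t2g^4 e_g^0, orbital CFSE = -1.6Δ₀ = -36544 cm⁻¹; plus 1 excess pair × P = +17850 cm⁻¹; total -18694 cm⁻¹.
Thus E(LS) − E(HS) = -4990 cm⁻¹.

-4990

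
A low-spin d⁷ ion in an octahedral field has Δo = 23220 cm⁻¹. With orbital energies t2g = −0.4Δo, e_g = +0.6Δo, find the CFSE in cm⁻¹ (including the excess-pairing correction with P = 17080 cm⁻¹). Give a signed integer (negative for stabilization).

Configuration: t2g^6 e_g^1.
CFSE(orbital) = 6×(-0.4Δo) + 1×(0.6Δo) = -1.8Δo; with Δo = 23220 cm⁻¹ that is -41796 cm⁻¹.
High-spin d⁷ would be t2g^5 e_g^2 with 2 pairs; low-spin has 3, so 1 excess pair costs +1P = +17080 cm⁻¹.
Combining: -41796 + 17080 = -24716 cm⁻¹.

-24716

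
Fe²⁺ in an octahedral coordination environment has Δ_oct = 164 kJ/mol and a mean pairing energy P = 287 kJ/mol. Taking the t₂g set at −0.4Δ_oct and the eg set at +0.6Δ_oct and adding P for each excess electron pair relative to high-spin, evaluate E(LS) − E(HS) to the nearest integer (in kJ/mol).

Fe²⁺: group 8, so d-count = 8 − 2 = 6.
High-spin d⁶ fills as t₂g⁴ eg² with CFSE 4(−0.4) + 2(+0.6) = -0.4Δ_oct = -66 kJ/mol.
For low-spin the configuration is t₂g⁶ eg⁰: orbital energy -2.4 × 164 = -394 kJ/mol, and 2 additional pairs relative to high-spin add 574 kJ/mol, giving 180 kJ/mol.
Thus E(LS) − E(HS) = 246 kJ/mol.

246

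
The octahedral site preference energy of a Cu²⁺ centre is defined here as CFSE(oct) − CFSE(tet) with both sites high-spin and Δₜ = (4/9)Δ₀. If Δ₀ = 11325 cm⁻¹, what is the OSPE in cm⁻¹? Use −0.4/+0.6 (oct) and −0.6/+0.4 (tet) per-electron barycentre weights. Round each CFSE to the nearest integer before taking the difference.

-4782

Cu sits in group 11; removing 2 electrons leaves Cu²⁺ with 11 − 2 = 9 d electrons.
Octahedral high-spin t2g^6 e_g^3: CFSE = -0.6 × 11325 = -6795 cm⁻¹.
Tetrahedral: e^4 t2^5, CFSE = 4(−0.6) + 5(+0.4) = -0.4Δₜ = -0.4 × (4/9) × 11325 = -2013 cm⁻¹.
Subtracting, OSPE = -6795 − (-2013) = -4782 cm⁻¹.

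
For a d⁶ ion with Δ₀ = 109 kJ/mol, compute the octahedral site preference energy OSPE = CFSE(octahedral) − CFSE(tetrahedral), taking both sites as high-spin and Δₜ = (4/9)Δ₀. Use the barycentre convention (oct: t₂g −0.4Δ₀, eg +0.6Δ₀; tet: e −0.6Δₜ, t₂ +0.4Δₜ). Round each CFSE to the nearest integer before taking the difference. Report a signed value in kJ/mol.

-15

Octahedral (high-spin): t2g^4 e_g^2, CFSE = 4(−0.4) + 2(+0.6) = -0.4Δ₀ = -0.4 × 109 = -44 kJ/mol.
Tetrahedral: e^3 t2^3, CFSE = 3(−0.6) + 3(+0.4) = -0.6Δₜ = -0.6 × (4/9) × 109 = -29 kJ/mol.
Subtracting, OSPE = -44 − (-29) = -15 kJ/mol.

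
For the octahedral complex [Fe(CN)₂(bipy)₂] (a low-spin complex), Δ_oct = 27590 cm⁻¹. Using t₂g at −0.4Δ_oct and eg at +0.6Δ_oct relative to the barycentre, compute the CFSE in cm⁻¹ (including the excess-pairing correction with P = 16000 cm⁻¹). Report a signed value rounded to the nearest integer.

Ligand charges: 2×(-1) from CN⁻ and 2×(+0) from bipy sum to -2; with overall charge +0, Fe is +2.
Group 8 minus oxidation state +2 gives a d⁶ configuration for Fe²⁺.
Electron filling gives t₂g⁶ eg⁰.
Orbital CFSE = 6(-0.4) + 0(0.6) = -2.4Δ_oct = -2.4 × 27590 = -66216 cm⁻¹.
Relative to high-spin t₂g⁴ eg² (1 paired), the low-spin configuration has 2 additional pairs, contributing +2 × 16000 = +32000 cm⁻¹.
Overall CFSE = -66216 + 32000 = -34216 cm⁻¹.

-34216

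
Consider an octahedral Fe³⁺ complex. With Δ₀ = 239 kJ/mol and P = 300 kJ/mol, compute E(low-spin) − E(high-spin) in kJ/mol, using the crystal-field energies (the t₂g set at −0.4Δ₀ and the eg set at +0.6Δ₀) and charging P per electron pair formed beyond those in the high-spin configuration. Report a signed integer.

122

Fe is in group 8, so Fe³⁺ is d⁵ (8 − 3 = 5).
In the high-spin limit (t₂g³ eg²) the orbital term is 0.0Δ₀ = 0 kJ/mol, with no excess pairing.
For low-spin the configuration is t₂g⁵ eg⁰: orbital energy -2.0 × 239 = -478 kJ/mol, and 2 additional pairs relative to high-spin add 600 kJ/mol, giving 122 kJ/mol.
Thus E(LS) − E(HS) = 122 kJ/mol.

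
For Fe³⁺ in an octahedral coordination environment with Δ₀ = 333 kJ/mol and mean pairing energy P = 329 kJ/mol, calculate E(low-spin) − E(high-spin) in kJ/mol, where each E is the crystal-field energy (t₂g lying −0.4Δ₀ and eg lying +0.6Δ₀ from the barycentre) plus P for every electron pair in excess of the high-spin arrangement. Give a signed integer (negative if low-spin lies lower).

-8

Fe is in group 8, so Fe³⁺ is d⁵ (8 − 3 = 5).
In the high-spin limit (t₂g³ eg²) the orbital term is 0.0Δ₀ = 0 kJ/mol, with no excess pairing.
Low-spin t₂g⁵ eg⁰ gives -2.0Δ₀ = -666 kJ/mol, but forming 2 extra pairs costs 2P = 658 kJ/mol, so E(LS) = -666 + 658 = -8 kJ/mol.
E(LS) − E(HS) = -8 − (0) = -8 kJ/mol.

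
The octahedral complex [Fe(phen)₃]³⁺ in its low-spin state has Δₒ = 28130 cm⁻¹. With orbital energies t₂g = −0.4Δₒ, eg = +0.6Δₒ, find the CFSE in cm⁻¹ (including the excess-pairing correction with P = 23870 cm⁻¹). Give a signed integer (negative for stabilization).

phen is neutral, so the +3 overall charge sits on Fe: oxidation state +3.
Group 8 minus oxidation state +3 gives a d⁵ configuration for Fe³⁺.
The d⁵ electrons fill as t₂g⁵ eg⁰.
The orbital stabilization is -2.0Δₒ = -2.0 × 28130 = -56260 cm⁻¹.
Relative to high-spin t₂g³ eg² (0 paired), the low-spin configuration has 2 additional pairs, contributing +2 × 23870 = +47740 cm⁻¹.
Overall CFSE = -56260 + 47740 = -8520 cm⁻¹.

-8520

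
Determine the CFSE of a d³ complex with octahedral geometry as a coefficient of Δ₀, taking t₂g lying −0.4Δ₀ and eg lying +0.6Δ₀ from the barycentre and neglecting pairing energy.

Configuration: t₂g³ eg⁰.
CFSE = 3(-0.4Δ₀) + 0(0.6Δ₀) = -1.2Δ₀ + 0.0Δ₀ = -1.2Δ₀.

-1.2 Δ₀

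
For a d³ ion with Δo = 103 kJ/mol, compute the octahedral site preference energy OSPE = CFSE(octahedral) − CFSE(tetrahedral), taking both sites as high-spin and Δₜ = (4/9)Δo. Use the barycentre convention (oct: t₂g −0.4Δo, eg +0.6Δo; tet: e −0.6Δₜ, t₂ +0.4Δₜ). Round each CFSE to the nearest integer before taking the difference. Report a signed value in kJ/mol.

-87

In an octahedral site d³ (HS) is t₂g³ eg⁰, giving CFSE(oct) = -1.2Δo = -124 kJ/mol.
Tetrahedral e² t₂¹ gives -0.8Δₜ = -0.8 × (4/9) × 103 = -37 kJ/mol.
Subtracting, OSPE = -124 − (-37) = -87 kJ/mol.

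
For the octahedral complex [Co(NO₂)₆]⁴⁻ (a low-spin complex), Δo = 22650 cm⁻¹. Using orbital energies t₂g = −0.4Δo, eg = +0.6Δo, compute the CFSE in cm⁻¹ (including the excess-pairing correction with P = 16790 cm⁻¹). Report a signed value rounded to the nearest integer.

-23980

Each NO₂⁻ contributes -1; 6 × (-1) = -6. With overall charge -4, Co is in the +2 oxidation state.
Co is in group 9, so Co²⁺ is d⁷ (9 − 2 = 7).
Configuration: t₂g⁶ eg¹.
Orbital CFSE = 6(-0.4) + 1(0.6) = -1.8Δo = -1.8 × 22650 = -40770 cm⁻¹.
Pairing penalty: 3 pairs vs 2 in the high-spin reference → 1 extra × P = 16790 cm⁻¹.
Combining: -40770 + 16790 = -23980 cm⁻¹.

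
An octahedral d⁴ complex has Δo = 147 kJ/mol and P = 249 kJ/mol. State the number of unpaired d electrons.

Since Δo = 147 kJ/mol < P = 249 kJ/mol, the complex adopts the high-spin configuration.
That gives t2g^3 e_g^1.
Unpaired electrons: 4.

4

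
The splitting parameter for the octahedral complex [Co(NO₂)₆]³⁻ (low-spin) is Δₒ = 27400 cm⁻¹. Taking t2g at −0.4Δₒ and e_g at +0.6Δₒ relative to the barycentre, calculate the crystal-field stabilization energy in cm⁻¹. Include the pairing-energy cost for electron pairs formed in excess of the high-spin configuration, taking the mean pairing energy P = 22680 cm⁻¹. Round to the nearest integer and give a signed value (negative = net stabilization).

-20400

Each NO₂⁻ contributes -1; 6 × (-1) = -6. With overall charge -3, Co is in the +3 oxidation state.
Co sits in group 9; removing 3 electrons leaves Co³⁺ with 9 − 3 = 6 d electrons.
Configuration: t2g^6 e_g^0.
The orbital stabilization is -2.4Δₒ = -2.4 × 27400 = -65760 cm⁻¹.
High-spin d⁶ would be t2g^4 e_g^2 with 1 pair; low-spin has 3, so 2 excess pairs cost +2P = +45360 cm⁻¹.
Combining: -65760 + 45360 = -20400 cm⁻¹.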